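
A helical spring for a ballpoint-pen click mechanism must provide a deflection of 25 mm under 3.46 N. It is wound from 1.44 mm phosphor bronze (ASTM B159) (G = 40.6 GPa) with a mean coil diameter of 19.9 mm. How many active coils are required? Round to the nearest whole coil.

20

Required rate k = F/δ = 3.46/25 = 0.1384 N/mm
N_a = Gd⁴/(8D³k) = (40.6×10³ × 1.44⁴)/(8 × 19.9³ × 0.1384)
    = 174573 / 8725.4 = 20.01 → 20 coils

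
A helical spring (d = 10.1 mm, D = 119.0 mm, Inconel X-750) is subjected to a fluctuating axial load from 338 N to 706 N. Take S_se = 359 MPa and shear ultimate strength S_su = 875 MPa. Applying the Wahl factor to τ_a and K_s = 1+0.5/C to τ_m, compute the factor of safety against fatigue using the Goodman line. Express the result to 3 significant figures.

2.84

C = D/d = 119.0/10.1 = 11.7822; K_W = (4C−1)/(4C−4)+0.615/C = 1.1218; K_s = 1+0.5/C = 1.0424
F_a = (F_max−F_min)/2 = 184 N; F_m = (F_max+F_min)/2 = 522 N
τ_a = K_W·8F_aD/(πd³) = 1.1218 × 54.118 = 60.707 MPa
τ_m = K_s·8F_mD/(πd³) = 1.0424 × 153.53 = 160.05 MPa
Goodman: 1/n_f = τ_a/S_se + τ_m/S_su = 60.707/359 + 160.05/875 = 0.16910 + 0.18291 = 0.35201
n_f = 1/0.35201 = 2.841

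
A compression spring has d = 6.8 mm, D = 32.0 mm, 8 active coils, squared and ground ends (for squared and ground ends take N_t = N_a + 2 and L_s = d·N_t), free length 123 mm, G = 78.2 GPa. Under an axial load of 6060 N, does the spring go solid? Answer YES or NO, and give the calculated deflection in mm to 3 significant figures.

YES, δ = 76.0 mm

k = Gd⁴/(8D³N_a) = (78.2×10³)(6.8⁴)/(8·32.0³·8) = 79.728 N/mm
N_t = 10; L_s = 6.8·10 = 68 mm; δ_solid = L₀ − L_s = 123 − 68 = 55 mm
δ = F/k = 6060/79.728 = 76.008 mm
δ ≥ δ_solid → spring goes solid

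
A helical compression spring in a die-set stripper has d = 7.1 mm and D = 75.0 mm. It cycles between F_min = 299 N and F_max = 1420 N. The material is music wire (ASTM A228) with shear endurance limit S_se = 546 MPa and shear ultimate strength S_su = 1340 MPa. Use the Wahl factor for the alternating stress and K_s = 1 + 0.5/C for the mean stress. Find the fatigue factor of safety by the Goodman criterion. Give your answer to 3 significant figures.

1.02

C = D/d = 75.0/7.1 = 10.5634; K_W = (4C−1)/(4C−4)+0.615/C = 1.1366; K_s = 1+0.5/C = 1.0473
F_a = (F_max−F_min)/2 = 560.5 N; F_m = (F_max+F_min)/2 = 859.5 N
τ_a = K_W·8F_aD/(πd³) = 1.1366 × 299.09 = 339.96 MPa
τ_m = K_s·8F_mD/(πd³) = 1.0473 × 458.64 = 480.35 MPa
Goodman: 1/n_f = τ_a/S_se + τ_m/S_su = 339.96/546 + 480.35/1340 = 0.62264 + 0.35847 = 0.98111
n_f = 1/0.98111 = 1.019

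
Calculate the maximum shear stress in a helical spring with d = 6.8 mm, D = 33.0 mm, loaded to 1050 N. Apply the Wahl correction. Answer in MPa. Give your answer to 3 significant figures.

371 MPa

Spring index C = D/d = 33.0/6.8 = 4.8529
K_W = (4C−1)/(4C−4) + 0.615/C = 18.412/15.412 + 0.1267 = 1.3214
τ₀ = 8FD/(πd³) = 8·1050·33.0/(π·6.8³) = 277200/987.82 = 280.62 MPa
τ_max = K·τ₀ = 1.3214 × 280.62 = 370.8 MPa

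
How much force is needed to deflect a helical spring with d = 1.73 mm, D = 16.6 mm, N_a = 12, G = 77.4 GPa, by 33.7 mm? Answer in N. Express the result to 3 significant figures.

k = Gd⁴/(8D³N_a) = (77.4×10³)(1.73⁴)/(8·16.6³·12) = 1.5788 N/mm
F = k·δ = 1.5788 × 33.7 = 53.206 N

53.2 N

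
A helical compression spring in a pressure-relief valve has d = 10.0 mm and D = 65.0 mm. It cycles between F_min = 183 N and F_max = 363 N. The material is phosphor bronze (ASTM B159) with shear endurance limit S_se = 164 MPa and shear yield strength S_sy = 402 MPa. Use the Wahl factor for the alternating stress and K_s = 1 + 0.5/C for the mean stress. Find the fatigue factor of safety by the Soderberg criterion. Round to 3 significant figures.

4.29

C = D/d = 65.0/10.0 = 6.5000; K_W = (4C−1)/(4C−4)+0.615/C = 1.2310; K_s = 1+0.5/C = 1.0769
F_a = (F_max−F_min)/2 = 90 N; F_m = (F_max+F_min)/2 = 273 N
τ_a = K_W·8F_aD/(πd³) = 1.2310 × 14.897 = 18.338 MPa
τ_m = K_s·8F_mD/(πd³) = 1.0769 × 45.187 = 48.663 MPa
Soderberg: 1/n_f = τ_a/S_se + τ_m/S_sy = 18.338/164 + 48.663/402 = 0.11182 + 0.12105 = 0.23287
n_f = 1/0.23287 = 4.294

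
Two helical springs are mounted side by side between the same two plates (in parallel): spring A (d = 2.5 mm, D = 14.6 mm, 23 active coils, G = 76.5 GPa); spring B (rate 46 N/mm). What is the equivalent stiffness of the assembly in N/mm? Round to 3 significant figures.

51.2 N/mm

k_A = Gd⁴/(8D³N_a) = (76.5×10³)(2.5⁴)/(8·14.6³·23) = 5.2185 N/mm
Parallel: k_eq = 5.2185 + 46 = 51.218 N/mm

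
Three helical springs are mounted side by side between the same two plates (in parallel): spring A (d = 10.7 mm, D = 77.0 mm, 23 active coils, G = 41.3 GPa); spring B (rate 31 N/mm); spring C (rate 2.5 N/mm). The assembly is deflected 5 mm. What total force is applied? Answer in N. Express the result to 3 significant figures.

200 N

k_A = Gd⁴/(8D³N_a) = (41.3×10³)(10.7⁴)/(8·77.0³·23) = 6.4446 N/mm
Parallel: k_eq = 6.4446 + 31 + 2.5 = 39.945 N/mm
F = k_eq·δ = 39.945·5 = 199.72 N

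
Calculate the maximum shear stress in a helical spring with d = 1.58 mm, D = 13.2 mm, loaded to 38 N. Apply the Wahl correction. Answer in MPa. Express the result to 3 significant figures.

381 MPa

Spring index C = D/d = 13.2/1.58 = 8.3544
K_W = (4C−1)/(4C−4) + 0.615/C = 32.418/29.418 + 0.0736 = 1.1756
τ₀ = 8FD/(πd³) = 8·38·13.2/(π·1.58³) = 4012.8/12.391 = 323.84 MPa
τ_max = K·τ₀ = 1.1756 × 323.84 = 380.7 MPa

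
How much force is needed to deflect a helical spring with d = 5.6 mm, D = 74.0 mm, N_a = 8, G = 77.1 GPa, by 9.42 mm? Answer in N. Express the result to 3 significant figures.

k = Gd⁴/(8D³N_a) = (77.1×10³)(5.6⁴)/(8·74.0³·8) = 2.9237 N/mm
F = k·δ = 2.9237 × 9.42 = 27.541 N

27.5 N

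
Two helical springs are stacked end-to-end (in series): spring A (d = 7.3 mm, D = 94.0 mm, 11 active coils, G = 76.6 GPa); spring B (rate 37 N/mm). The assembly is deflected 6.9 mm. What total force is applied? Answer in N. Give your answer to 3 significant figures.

19.0 N

k_A = Gd⁴/(8D³N_a) = (76.6×10³)(7.3⁴)/(8·94.0³·11) = 2.9761 N/mm
Series: 1/k_eq = 1/2.9761 + 1/37 = 0.36303; k_eq = 2.7546 N/mm
F = k_eq·δ = 2.7546·6.9 = 19.007 N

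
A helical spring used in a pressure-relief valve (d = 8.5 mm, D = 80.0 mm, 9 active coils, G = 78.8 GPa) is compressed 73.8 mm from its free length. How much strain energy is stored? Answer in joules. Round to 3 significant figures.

k = Gd⁴/(8D³N_a) = (78.8×10³)(8.5⁴)/(8·80.0³·9) = 11.158 N/mm
U = ½kδ² = 0.5 × 11.158 × 73.8² = 30387 N·mm = 30.387 J

30.4 J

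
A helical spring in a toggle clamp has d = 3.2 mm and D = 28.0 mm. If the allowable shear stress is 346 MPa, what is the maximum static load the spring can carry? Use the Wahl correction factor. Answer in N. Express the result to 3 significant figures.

C = D/d = 28.0/3.2 = 8.7500
K_W = (4C−1)/(4C−4) + 0.615/C = 34.000/31.000 + 0.0703 = 1.1671
τ_max = K·8FD/(πd³) → F_max = τ_allow·πd³/(8DK)
F_max = 346·π·3.2³/(8·28.0·1.1671) = 35619/261.42 = 136.25 N

136 N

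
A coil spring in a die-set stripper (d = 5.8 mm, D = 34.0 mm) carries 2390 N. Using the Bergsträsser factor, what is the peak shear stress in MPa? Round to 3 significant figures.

Spring index C = D/d = 34.0/5.8 = 5.8621
K_B = (4C+2)/(4C−3) = 25.448/20.448 = 1.2445
τ₀ = 8FD/(πd³) = 8·2390·34.0/(π·5.8³) = 650080/612.96 = 1060.6 MPa
τ_max = K·τ₀ = 1.2445 × 1060.6 = 1319.9 MPa

1320 MPa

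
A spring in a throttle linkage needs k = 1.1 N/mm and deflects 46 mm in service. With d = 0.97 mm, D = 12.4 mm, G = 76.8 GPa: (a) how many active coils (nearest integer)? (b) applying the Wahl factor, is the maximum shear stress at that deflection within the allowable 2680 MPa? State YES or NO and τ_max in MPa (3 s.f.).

(a) 4 coils; (b) YES, τ_max = 1970 MPa

N_a = Gd⁴/(8D³k) = (76.8×10³)(0.97⁴)/(8·12.4³·1.1) = 4.052 → N_a = 4
Actual rate k = Gd⁴/(8D³·4) = 1.1144 N/mm
Working load F = kδ = 1.1144·46 = 51.261 N
C = 12.4/0.97 = 12.7835; K_W = (4C−1)/(4C−4)+0.615/C = 1.1118
τ_max = K_W·8FD/(πd³) = 1.1118·1773.5 = 1971.7 MPa
τ_max ≤ 2680 MPa → acceptable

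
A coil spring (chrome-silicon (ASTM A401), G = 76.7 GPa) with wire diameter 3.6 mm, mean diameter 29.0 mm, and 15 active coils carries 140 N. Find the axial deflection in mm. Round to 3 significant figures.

k = Gd⁴/(8D³N_a) = (76.7×10³)(3.6⁴)/(8·29.0³·15) = 4.4018 N/mm
δ = F/k = 140 / 4.4018 = 31.805 mm

31.8 mm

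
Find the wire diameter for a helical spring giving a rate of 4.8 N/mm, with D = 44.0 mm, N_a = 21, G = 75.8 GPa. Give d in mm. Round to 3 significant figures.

5.49 mm

d = (8D³N_a·k / G)^(1/4) = (8·44.0³·21·4.8 / (75.8×10³))^0.25
  = (906.23)^0.25 = 5.4867 mm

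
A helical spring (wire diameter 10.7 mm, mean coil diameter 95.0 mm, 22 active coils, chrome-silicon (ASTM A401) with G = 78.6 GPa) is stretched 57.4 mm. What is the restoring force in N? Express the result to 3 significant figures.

k = Gd⁴/(8D³N_a) = (78.6×10³)(10.7⁴)/(8·95.0³·22) = 6.8277 N/mm
F = k·δ = 6.8277 × 57.4 = 391.91 N

392 N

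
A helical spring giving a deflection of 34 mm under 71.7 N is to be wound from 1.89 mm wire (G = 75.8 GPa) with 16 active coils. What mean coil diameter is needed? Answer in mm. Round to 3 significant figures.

15.3 mm

Required rate k = F/δ = 71.7/34 = 2.1088 N/mm
D = (Gd⁴/(8N_a·k))^(1/3) = (75.8×10³·1.89⁴/(8·16·2.1088))^(1/3)
  = (3583.16)^(1/3) = 15.3023 mm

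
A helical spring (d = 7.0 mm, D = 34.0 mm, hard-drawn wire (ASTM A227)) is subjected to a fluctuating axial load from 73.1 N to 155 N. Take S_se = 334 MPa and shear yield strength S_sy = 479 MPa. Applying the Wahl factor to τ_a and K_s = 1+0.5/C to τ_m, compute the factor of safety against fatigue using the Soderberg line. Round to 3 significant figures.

9.33

C = D/d = 34.0/7.0 = 4.8571; K_W = (4C−1)/(4C−4)+0.615/C = 1.3211; K_s = 1+0.5/C = 1.1029
F_a = (F_max−F_min)/2 = 40.95 N; F_m = (F_max+F_min)/2 = 114.05 N
τ_a = K_W·8F_aD/(πd³) = 1.3211 × 10.337 = 13.655 MPa
τ_m = K_s·8F_mD/(πd³) = 1.1029 × 28.789 = 31.752 MPa
Soderberg: 1/n_f = τ_a/S_se + τ_m/S_sy = 13.655/334 + 31.752/479 = 0.04088 + 0.06629 = 0.10717
n_f = 1/0.10717 = 9.331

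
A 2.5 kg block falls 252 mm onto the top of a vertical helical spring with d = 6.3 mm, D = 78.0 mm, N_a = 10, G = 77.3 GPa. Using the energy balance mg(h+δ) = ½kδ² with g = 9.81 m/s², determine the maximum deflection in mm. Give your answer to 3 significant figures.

70.2 mm

k = Gd⁴/(8D³N_a) = (77.3×10³)(6.3⁴)/(8·78.0³·10) = 3.2075 N/mm
W = mg = 2.5 × 9.81 = 24.525 N
½kδ² − Wδ − Wh = 0 → δ = (W + √(W² + 2kWh))/k
δ = (24.525 + √(601.48 + 39646.7))/3.2075 = (24.525 + 200.62)/3.2075 = 70.193 mm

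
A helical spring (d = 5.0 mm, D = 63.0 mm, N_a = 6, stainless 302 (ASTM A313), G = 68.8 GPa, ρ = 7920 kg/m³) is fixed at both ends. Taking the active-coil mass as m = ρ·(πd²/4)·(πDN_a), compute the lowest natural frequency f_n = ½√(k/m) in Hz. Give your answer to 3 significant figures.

69.6 Hz

k = Gd⁴/(8D³N_a) = (68.8×10³)(5.0⁴)/(8·63.0³·6) = 3.5827 N/mm = 3582.7 N/m
Wire length L = πDN_a = π·63.0·6 = 1187.5 mm
m = ρ·(πd²/4)·L = 7920 × 19.635×10⁻⁶ m² × 1.1875 m = 0.18467 kg
f_n = ½√(k/m) = 0.5·√(3582.7/0.18467) = 0.5·√(19400) = 69.643 Hz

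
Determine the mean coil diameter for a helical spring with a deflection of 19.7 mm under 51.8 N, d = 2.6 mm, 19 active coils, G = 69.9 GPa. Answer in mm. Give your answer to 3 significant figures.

20.0 mm

Required rate k = F/δ = 51.8/19.7 = 2.6294 N/mm
D = (Gd⁴/(8N_a·k))^(1/3) = (69.9×10³·2.6⁴/(8·19·2.6294))^(1/3)
  = (7992.15)^(1/3) = 19.9935 mm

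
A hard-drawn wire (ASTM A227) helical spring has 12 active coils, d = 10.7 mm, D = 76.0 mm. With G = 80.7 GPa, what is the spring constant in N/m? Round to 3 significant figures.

k = Gd⁴/(8D³N_a) = (80.7×10³ × 10.7⁴) / (8 × 76.0³ × 12)
  = 1.05781e+09 / 4.21417e+07 = 25.101 N/mm = 25101 N/m

25100 N/m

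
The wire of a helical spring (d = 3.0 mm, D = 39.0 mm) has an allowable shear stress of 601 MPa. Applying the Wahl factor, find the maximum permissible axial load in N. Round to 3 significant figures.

147 N

C = D/d = 39.0/3.0 = 13.0000
K_W = (4C−1)/(4C−4) + 0.615/C = 51.000/48.000 + 0.0473 = 1.1098
τ_max = K·8FD/(πd³) → F_max = τ_allow·πd³/(8DK)
F_max = 601·π·3.0³/(8·39.0·1.1098) = 50979/346.26 = 147.23 N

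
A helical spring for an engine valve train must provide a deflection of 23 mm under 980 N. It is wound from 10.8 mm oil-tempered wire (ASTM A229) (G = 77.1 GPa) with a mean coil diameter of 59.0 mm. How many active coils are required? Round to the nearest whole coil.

Required rate k = F/δ = 980/23 = 42.609 N/mm
N_a = Gd⁴/(8D³k) = (77.1×10³ × 10.8⁴)/(8 × 59.0³ × 42.609)
    = 1.04894e+09 / 7.00075e+07 = 14.98 → 15 coils

15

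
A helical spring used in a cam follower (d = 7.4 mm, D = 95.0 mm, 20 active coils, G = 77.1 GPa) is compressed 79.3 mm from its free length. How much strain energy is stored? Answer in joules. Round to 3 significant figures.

5.30 J

k = Gd⁴/(8D³N_a) = (77.1×10³)(7.4⁴)/(8·95.0³·20) = 1.6854 N/mm
U = ½kδ² = 0.5 × 1.6854 × 79.3² = 5299.2 N·mm = 5.2992 J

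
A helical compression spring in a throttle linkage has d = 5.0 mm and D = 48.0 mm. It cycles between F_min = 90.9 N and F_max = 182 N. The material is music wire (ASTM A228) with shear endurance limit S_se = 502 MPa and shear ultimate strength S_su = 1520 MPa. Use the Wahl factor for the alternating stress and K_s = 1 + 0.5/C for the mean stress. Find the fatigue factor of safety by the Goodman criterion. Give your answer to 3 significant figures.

5.14

C = D/d = 48.0/5.0 = 9.6000; K_W = (4C−1)/(4C−4)+0.615/C = 1.1513; K_s = 1+0.5/C = 1.0521
F_a = (F_max−F_min)/2 = 45.55 N; F_m = (F_max+F_min)/2 = 136.45 N
τ_a = K_W·8F_aD/(πd³) = 1.1513 × 44.541 = 51.279 MPa
τ_m = K_s·8F_mD/(πd³) = 1.0521 × 133.43 = 140.38 MPa
Goodman: 1/n_f = τ_a/S_se + τ_m/S_su = 51.279/502 + 140.38/1520 = 0.10215 + 0.09235 = 0.1945
n_f = 1/0.1945 = 5.141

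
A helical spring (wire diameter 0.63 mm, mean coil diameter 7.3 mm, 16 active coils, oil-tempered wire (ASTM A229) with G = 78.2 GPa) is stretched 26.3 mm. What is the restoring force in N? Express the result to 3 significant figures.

k = Gd⁴/(8D³N_a) = (78.2×10³)(0.63⁴)/(8·7.3³·16) = 0.24739 N/mm
F = k·δ = 0.24739 × 26.3 = 6.5065 N

6.51 N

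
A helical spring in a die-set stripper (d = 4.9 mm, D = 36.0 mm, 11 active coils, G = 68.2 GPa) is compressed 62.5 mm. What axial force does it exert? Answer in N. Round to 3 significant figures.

k = Gd⁴/(8D³N_a) = (68.2×10³)(4.9⁴)/(8·36.0³·11) = 9.5759 N/mm
F = k·δ = 9.5759 × 62.5 = 598.49 N

598 N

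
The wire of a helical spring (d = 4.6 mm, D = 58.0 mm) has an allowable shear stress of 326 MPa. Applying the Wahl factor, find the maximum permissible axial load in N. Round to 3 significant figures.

193 N

C = D/d = 58.0/4.6 = 12.6087
K_W = (4C−1)/(4C−4) + 0.615/C = 49.435/46.435 + 0.0488 = 1.1134
τ_max = K·8FD/(πd³) → F_max = τ_allow·πd³/(8DK)
F_max = 326·π·4.6³/(8·58.0·1.1134) = 99688/516.61 = 192.97 N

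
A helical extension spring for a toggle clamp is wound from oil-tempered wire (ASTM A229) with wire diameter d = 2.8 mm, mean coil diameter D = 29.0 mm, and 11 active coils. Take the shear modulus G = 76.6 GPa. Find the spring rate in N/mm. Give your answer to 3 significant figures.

2.19 N/mm

k = Gd⁴/(8D³N_a) = (76.6×10³ × 2.8⁴) / (8 × 29.0³ × 11)
  = 4.70826e+06 / 2.14623e+06 = 2.1937 N/mm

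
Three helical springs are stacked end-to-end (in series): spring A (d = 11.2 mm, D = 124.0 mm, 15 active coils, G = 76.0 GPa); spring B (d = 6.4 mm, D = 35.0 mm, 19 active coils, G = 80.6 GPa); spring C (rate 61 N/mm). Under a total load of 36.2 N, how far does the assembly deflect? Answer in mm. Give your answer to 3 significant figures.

9.26 mm

k_A = Gd⁴/(8D³N_a) = (76.0×10³)(11.2⁴)/(8·124.0³·15) = 5.2268 N/mm
k_B = Gd⁴/(8D³N_a) = (80.6×10³)(6.4⁴)/(8·35.0³·19) = 20.749 N/mm
Series: 1/k_eq = 1/5.2268 + 1/20.749 + 1/61 = 0.25591; k_eq = 3.9077 N/mm
δ = F/k_eq = 36.2/3.9077 = 9.2639 mm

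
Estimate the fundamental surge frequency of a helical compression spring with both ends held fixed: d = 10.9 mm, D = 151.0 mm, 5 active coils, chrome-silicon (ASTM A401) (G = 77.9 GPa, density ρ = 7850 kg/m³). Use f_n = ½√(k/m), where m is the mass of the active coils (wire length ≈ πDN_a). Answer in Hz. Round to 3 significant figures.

33.9 Hz

k = Gd⁴/(8D³N_a) = (77.9×10³)(10.9⁴)/(8·151.0³·5) = 7.9846 N/mm = 7984.6 N/m
Wire length L = πDN_a = π·151.0·5 = 2371.9 mm
m = ρ·(πd²/4)·L = 7850 × 93.313×10⁻⁶ m² × 2.3719 m = 1.7374 kg
f_n = ½√(k/m) = 0.5·√(7984.6/1.7374) = 0.5·√(4595.6) = 33.895 Hz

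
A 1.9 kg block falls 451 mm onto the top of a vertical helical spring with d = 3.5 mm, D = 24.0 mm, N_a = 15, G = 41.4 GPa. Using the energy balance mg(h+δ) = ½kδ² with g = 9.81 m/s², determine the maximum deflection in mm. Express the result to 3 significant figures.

k = Gd⁴/(8D³N_a) = (41.4×10³)(3.5⁴)/(8·24.0³·15) = 3.745 N/mm
W = mg = 1.9 × 9.81 = 18.639 N
½kδ² − Wδ − Wh = 0 → δ = (W + √(W² + 2kWh))/k
δ = (18.639 + √(347.41 + 62963.2))/3.745 = (18.639 + 251.62)/3.745 = 72.163 mm

72.2 mm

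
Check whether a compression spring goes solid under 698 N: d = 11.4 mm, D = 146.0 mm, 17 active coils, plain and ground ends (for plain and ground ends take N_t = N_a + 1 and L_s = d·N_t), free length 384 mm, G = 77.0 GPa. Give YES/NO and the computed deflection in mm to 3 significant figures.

YES, δ = 227 mm

k = Gd⁴/(8D³N_a) = (77.0×10³)(11.4⁴)/(8·146.0³·17) = 3.0726 N/mm
N_t = 18; L_s = 11.4·18 = 205.2 mm; δ_solid = L₀ − L_s = 384 − 205.2 = 178.8 mm
δ = F/k = 698/3.0726 = 227.17 mm
δ ≥ δ_solid → spring goes solid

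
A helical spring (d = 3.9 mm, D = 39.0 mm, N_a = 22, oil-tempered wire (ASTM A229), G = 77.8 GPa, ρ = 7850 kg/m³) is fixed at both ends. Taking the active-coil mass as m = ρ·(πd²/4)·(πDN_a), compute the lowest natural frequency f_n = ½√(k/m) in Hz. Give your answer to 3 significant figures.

41.3 Hz

k = Gd⁴/(8D³N_a) = (77.8×10³)(3.9⁴)/(8·39.0³·22) = 1.724 N/mm = 1724 N/m
Wire length L = πDN_a = π·39.0·22 = 2695.5 mm
m = ρ·(πd²/4)·L = 7850 × 11.946×10⁻⁶ m² × 2.6955 m = 0.25277 kg
f_n = ½√(k/m) = 0.5·√(1724/0.25277) = 0.5·√(6820.3) = 41.293 Hz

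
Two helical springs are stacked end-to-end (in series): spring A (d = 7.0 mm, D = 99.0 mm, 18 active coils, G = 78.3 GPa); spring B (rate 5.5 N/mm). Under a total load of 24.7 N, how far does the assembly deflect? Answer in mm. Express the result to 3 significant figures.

22.8 mm

k_A = Gd⁴/(8D³N_a) = (78.3×10³)(7.0⁴)/(8·99.0³·18) = 1.3455 N/mm
Series: 1/k_eq = 1/1.3455 + 1/5.5 = 0.92503; k_eq = 1.081 N/mm
δ = F/k_eq = 24.7/1.081 = 22.848 mm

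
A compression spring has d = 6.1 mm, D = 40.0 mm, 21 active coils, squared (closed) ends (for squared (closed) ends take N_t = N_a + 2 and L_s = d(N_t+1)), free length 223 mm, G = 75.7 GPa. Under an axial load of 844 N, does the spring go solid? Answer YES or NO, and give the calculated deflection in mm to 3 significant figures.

k = Gd⁴/(8D³N_a) = (75.7×10³)(6.1⁴)/(8·40.0³·21) = 9.7482 N/mm
N_t = 23; L_s = 6.1·24 = 146.4 mm; δ_solid = L₀ − L_s = 223 − 146.4 = 76.6 mm
δ = F/k = 844/9.7482 = 86.58 mm
δ ≥ δ_solid → spring goes solid

YES, δ = 86.6 mm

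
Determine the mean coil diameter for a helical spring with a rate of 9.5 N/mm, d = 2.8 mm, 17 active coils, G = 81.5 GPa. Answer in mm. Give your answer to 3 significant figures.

15.7 mm

D = (Gd⁴/(8N_a·k))^(1/3) = (81.5×10³·2.8⁴/(8·17·9.5))^(1/3)
  = (3877.28)^(1/3) = 15.7100 mm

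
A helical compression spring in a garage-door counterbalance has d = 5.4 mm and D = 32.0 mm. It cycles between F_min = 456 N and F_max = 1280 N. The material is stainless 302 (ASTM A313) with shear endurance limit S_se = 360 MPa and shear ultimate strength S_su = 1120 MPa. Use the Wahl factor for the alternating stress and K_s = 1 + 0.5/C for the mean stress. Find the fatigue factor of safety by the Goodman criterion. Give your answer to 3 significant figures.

0.848

C = D/d = 32.0/5.4 = 5.9259; K_W = (4C−1)/(4C−4)+0.615/C = 1.2560; K_s = 1+0.5/C = 1.0844
F_a = (F_max−F_min)/2 = 412 N; F_m = (F_max+F_min)/2 = 868 N
τ_a = K_W·8F_aD/(πd³) = 1.2560 × 213.21 = 267.8 MPa
τ_m = K_s·8F_mD/(πd³) = 1.0844 × 449.19 = 487.09 MPa
Goodman: 1/n_f = τ_a/S_se + τ_m/S_su = 267.8/360 + 487.09/1120 = 0.74389 + 0.43490 = 1.1788
n_f = 1/1.1788 = 0.8483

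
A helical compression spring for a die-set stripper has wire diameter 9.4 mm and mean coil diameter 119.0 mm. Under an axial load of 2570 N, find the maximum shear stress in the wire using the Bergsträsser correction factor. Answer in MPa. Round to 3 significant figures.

1040 MPa

Spring index C = D/d = 119.0/9.4 = 12.6596
K_B = (4C+2)/(4C−3) = 52.638/47.638 = 1.1050
τ₀ = 8FD/(πd³) = 8·2570·119.0/(π·9.4³) = 2.44664e+06/2609.4 = 937.64 MPa
τ_max = K·τ₀ = 1.1050 × 937.64 = 1036.1 MPa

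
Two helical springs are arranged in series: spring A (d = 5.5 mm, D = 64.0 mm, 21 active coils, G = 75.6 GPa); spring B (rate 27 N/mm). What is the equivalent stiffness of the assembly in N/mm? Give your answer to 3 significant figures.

1.48 N/mm

k_A = Gd⁴/(8D³N_a) = (75.6×10³)(5.5⁴)/(8·64.0³·21) = 1.5708 N/mm
Series: 1/k_eq = 1/1.5708 + 1/27 = 0.67365; k_eq = 1.4844 N/mm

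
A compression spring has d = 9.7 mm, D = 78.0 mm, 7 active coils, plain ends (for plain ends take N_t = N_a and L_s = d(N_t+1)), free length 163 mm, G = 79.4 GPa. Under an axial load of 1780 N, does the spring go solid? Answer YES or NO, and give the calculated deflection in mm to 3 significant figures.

NO, δ = 67.3 mm

k = Gd⁴/(8D³N_a) = (79.4×10³)(9.7⁴)/(8·78.0³·7) = 26.451 N/mm
N_t = 7; L_s = 9.7·8 = 77.6 mm; δ_solid = L₀ − L_s = 163 − 77.6 = 85.4 mm
δ = F/k = 1780/26.451 = 67.295 mm
δ < δ_solid → spring does not go solid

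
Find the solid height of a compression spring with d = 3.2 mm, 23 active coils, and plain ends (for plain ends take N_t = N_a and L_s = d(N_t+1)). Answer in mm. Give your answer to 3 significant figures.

76.8 mm

plain ends: N_t = N_a = 23
L_s = d·(N_t+1) = 3.2 × 24 = 76.8 mm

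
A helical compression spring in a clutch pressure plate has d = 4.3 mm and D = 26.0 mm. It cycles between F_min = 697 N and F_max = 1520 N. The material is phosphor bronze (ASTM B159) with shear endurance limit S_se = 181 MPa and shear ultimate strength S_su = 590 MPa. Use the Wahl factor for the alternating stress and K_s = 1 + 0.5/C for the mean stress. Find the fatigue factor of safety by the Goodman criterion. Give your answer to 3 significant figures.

0.246

C = D/d = 26.0/4.3 = 6.0465; K_W = (4C−1)/(4C−4)+0.615/C = 1.2503; K_s = 1+0.5/C = 1.0827
F_a = (F_max−F_min)/2 = 411.5 N; F_m = (F_max+F_min)/2 = 1108.5 N
τ_a = K_W·8F_aD/(πd³) = 1.2503 × 342.67 = 428.45 MPa
τ_m = K_s·8F_mD/(πd³) = 1.0827 × 923.09 = 999.42 MPa
Goodman: 1/n_f = τ_a/S_se + τ_m/S_su = 428.45/181 + 999.42/590 = 2.36714 + 1.69394 = 4.0611
n_f = 1/4.0611 = 0.2462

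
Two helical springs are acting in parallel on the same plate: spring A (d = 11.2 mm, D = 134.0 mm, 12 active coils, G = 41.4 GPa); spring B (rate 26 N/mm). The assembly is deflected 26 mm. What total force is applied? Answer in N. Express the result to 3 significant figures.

749 N

k_A = Gd⁴/(8D³N_a) = (41.4×10³)(11.2⁴)/(8·134.0³·12) = 2.8202 N/mm
Parallel: k_eq = 2.8202 + 26 = 28.82 N/mm
F = k_eq·δ = 28.82·26 = 749.33 N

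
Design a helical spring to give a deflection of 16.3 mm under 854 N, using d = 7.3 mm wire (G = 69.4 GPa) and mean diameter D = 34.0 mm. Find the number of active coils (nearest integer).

12

Required rate k = F/δ = 854/16.3 = 52.393 N/mm
N_a = Gd⁴/(8D³k) = (69.4×10³ × 7.3⁴)/(8 × 34.0³ × 52.393)
    = 1.97084e+08 / 1.64739e+07 = 11.96 → 12 coils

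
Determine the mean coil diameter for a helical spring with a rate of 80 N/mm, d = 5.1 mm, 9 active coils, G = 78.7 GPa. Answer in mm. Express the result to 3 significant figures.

21.0 mm

D = (Gd⁴/(8N_a·k))^(1/3) = (78.7×10³·5.1⁴/(8·9·80))^(1/3)
  = (9243.43)^(1/3) = 20.9867 mm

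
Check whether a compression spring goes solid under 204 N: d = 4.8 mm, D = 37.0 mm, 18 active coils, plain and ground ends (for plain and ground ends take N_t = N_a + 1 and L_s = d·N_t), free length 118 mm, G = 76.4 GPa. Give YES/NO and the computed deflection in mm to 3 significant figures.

YES, δ = 36.7 mm

k = Gd⁴/(8D³N_a) = (76.4×10³)(4.8⁴)/(8·37.0³·18) = 5.5602 N/mm
N_t = 19; L_s = 4.8·19 = 91.2 mm; δ_solid = L₀ − L_s = 118 − 91.2 = 26.8 mm
δ = F/k = 204/5.5602 = 36.689 mm
δ ≥ δ_solid → spring goes solid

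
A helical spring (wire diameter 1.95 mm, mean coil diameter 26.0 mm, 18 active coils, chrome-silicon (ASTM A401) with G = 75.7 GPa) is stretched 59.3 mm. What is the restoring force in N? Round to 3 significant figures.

k = Gd⁴/(8D³N_a) = (75.7×10³)(1.95⁴)/(8·26.0³·18) = 0.43247 N/mm
F = k·δ = 0.43247 × 59.3 = 25.645 N

25.6 N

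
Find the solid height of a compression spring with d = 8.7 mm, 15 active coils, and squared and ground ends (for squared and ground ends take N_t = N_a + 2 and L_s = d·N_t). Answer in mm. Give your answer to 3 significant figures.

squared and ground ends: N_t = N_a + 2 = 15 + 2 = 17
L_s = d·N_t = 8.7 × 17 = 147.9 mm

148 mm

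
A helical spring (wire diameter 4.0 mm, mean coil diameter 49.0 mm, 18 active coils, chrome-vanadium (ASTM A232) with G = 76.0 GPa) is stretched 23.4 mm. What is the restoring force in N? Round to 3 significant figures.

k = Gd⁴/(8D³N_a) = (76.0×10³)(4.0⁴)/(8·49.0³·18) = 1.1484 N/mm
F = k·δ = 1.1484 × 23.4 = 26.873 N

26.9 N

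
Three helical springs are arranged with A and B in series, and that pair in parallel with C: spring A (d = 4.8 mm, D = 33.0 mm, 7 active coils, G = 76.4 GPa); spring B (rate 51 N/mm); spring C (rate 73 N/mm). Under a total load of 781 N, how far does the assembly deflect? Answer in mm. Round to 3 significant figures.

k_A = Gd⁴/(8D³N_a) = (76.4×10³)(4.8⁴)/(8·33.0³·7) = 20.152 N/mm
Springs A,B series: k_AB = 1/(1/20.152+1/51) = 14.445 N/mm; parallel with C: k_eq = 14.445+73 = 87.445 N/mm
δ = F/k_eq = 781/87.445 = 8.9314 mm

8.93 mm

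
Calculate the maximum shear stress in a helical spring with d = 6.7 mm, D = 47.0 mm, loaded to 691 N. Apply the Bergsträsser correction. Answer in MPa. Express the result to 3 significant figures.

Spring index C = D/d = 47.0/6.7 = 7.0149
K_B = (4C+2)/(4C−3) = 30.060/25.060 = 1.1995
τ₀ = 8FD/(πd³) = 8·691·47.0/(π·6.7³) = 259816/944.87 = 274.97 MPa
τ_max = K·τ₀ = 1.1995 × 274.97 = 329.84 MPa

330 MPa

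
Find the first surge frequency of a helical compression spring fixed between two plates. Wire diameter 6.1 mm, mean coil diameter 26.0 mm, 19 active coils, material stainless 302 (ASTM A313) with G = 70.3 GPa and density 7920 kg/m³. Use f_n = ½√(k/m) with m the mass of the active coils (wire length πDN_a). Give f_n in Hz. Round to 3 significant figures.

159 Hz

k = Gd⁴/(8D³N_a) = (70.3×10³)(6.1⁴)/(8·26.0³·19) = 36.434 N/mm = 36434 N/m
Wire length L = πDN_a = π·26.0·19 = 1551.9 mm
m = ρ·(πd²/4)·L = 7920 × 29.225×10⁻⁶ m² × 1.5519 m = 0.35921 kg
f_n = ½√(k/m) = 0.5·√(36434/0.35921) = 0.5·√(1.0143e+05) = 159.24 Hz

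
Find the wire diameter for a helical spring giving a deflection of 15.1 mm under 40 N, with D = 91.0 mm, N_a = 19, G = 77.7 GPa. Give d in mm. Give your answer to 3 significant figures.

Required rate k = F/δ = 40/15.1 = 2.649 N/mm
d = (8D³N_a·k / G)^(1/4) = (8·91.0³·19·2.649 / (77.7×10³))^0.25
  = (3905.1)^0.25 = 7.9051 mm

7.91 mm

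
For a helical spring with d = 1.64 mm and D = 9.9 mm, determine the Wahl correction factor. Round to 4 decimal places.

C = D/d = 9.9/1.64 = 6.0366
K_W = (4C−1)/(4C−4) + 0.615/C = 23.146/20.146 + 0.1019 = 1.2508

1.2508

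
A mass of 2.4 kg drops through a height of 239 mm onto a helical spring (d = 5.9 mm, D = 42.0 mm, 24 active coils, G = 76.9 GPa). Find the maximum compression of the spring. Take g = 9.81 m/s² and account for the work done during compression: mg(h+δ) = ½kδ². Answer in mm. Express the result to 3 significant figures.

k = Gd⁴/(8D³N_a) = (76.9×10³)(5.9⁴)/(8·42.0³·24) = 6.5507 N/mm
W = mg = 2.4 × 9.81 = 23.544 N
½kδ² − Wδ − Wh = 0 → δ = (W + √(W² + 2kWh))/k
δ = (23.544 + √(554.32 + 73721.4))/6.5507 = (23.544 + 272.54)/6.5507 = 45.198 mm

45.2 mm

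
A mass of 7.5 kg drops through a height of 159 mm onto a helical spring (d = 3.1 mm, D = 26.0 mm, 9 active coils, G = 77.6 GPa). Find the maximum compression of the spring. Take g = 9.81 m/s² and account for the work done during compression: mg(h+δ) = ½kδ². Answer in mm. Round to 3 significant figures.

k = Gd⁴/(8D³N_a) = (77.6×10³)(3.1⁴)/(8·26.0³·9) = 5.6631 N/mm
W = mg = 7.5 × 9.81 = 73.575 N
½kδ² − Wδ − Wh = 0 → δ = (W + √(W² + 2kWh))/k
δ = (73.575 + √(5413.3 + 132499))/5.6631 = (73.575 + 371.37)/5.6631 = 78.568 mm

78.6 mm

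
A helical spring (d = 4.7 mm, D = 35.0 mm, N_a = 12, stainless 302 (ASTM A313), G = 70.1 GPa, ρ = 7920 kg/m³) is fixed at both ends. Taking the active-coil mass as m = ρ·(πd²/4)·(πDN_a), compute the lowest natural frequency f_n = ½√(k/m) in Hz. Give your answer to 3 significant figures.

107 Hz

k = Gd⁴/(8D³N_a) = (70.1×10³)(4.7⁴)/(8·35.0³·12) = 8.3106 N/mm = 8310.6 N/m
Wire length L = πDN_a = π·35.0·12 = 1319.5 mm
m = ρ·(πd²/4)·L = 7920 × 17.349×10⁻⁶ m² × 1.3195 m = 0.18131 kg
f_n = ½√(k/m) = 0.5·√(8310.6/0.18131) = 0.5·√(45838) = 107.05 Hz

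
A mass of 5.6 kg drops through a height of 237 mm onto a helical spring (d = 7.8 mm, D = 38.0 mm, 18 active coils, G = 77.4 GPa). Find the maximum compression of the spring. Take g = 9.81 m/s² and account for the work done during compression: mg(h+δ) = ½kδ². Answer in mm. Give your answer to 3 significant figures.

k = Gd⁴/(8D³N_a) = (77.4×10³)(7.8⁴)/(8·38.0³·18) = 36.258 N/mm
W = mg = 5.6 × 9.81 = 54.936 N
½kδ² − Wδ − Wh = 0 → δ = (W + √(W² + 2kWh))/k
δ = (54.936 + √(3018 + 944151))/36.258 = (54.936 + 973.23)/36.258 = 28.357 mm

28.4 mm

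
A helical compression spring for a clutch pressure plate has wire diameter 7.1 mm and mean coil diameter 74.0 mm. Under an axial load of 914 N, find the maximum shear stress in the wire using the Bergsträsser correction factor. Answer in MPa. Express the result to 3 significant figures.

Spring index C = D/d = 74.0/7.1 = 10.4225
K_B = (4C+2)/(4C−3) = 43.690/38.690 = 1.1292
τ₀ = 8FD/(πd³) = 8·914·74.0/(π·7.1³) = 541088/1124.4 = 481.22 MPa
τ_max = K·τ₀ = 1.1292 × 481.22 = 543.41 MPa

543 MPa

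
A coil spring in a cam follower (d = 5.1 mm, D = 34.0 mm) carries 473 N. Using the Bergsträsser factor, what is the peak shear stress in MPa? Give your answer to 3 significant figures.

Spring index C = D/d = 34.0/5.1 = 6.6667
K_B = (4C+2)/(4C−3) = 28.667/23.667 = 1.2113
τ₀ = 8FD/(πd³) = 8·473·34.0/(π·5.1³) = 128656/416.74 = 308.72 MPa
τ_max = K·τ₀ = 1.2113 × 308.72 = 373.95 MPa

374 MPa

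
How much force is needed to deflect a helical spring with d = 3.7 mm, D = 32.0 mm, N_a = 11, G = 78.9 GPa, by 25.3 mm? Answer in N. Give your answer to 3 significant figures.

k = Gd⁴/(8D³N_a) = (78.9×10³)(3.7⁴)/(8·32.0³·11) = 5.128 N/mm
F = k·δ = 5.128 × 25.3 = 129.74 N

130 N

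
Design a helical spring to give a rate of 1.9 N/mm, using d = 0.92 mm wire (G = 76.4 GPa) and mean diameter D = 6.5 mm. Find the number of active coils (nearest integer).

N_a = Gd⁴/(8D³k) = (76.4×10³ × 0.92⁴)/(8 × 6.5³ × 1.9)
    = 54732.4 / 4174.3 = 13.11 → 13 coils

13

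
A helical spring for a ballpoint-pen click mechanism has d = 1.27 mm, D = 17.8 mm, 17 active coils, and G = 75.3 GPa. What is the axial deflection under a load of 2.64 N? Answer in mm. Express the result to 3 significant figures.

10.3 mm

k = Gd⁴/(8D³N_a) = (75.3×10³)(1.27⁴)/(8·17.8³·17) = 0.25539 N/mm
δ = F/k = 2.64 / 0.25539 = 10.337 mm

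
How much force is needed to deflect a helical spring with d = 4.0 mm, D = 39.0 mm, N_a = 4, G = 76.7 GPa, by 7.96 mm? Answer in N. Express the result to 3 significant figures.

k = Gd⁴/(8D³N_a) = (76.7×10³)(4.0⁴)/(8·39.0³·4) = 10.344 N/mm
F = k·δ = 10.344 × 7.96 = 82.339 N

82.3 N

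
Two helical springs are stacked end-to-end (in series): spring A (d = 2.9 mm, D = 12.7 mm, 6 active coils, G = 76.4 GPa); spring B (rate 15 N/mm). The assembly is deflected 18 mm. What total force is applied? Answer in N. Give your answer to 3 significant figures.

k_A = Gd⁴/(8D³N_a) = (76.4×10³)(2.9⁴)/(8·12.7³·6) = 54.958 N/mm
Series: 1/k_eq = 1/54.958 + 1/15 = 0.084862; k_eq = 11.784 N/mm
F = k_eq·δ = 11.784·18 = 212.11 N

212 N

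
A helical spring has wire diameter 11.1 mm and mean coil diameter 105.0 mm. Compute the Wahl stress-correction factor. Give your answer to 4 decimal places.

C = D/d = 105.0/11.1 = 9.4595
K_W = (4C−1)/(4C−4) + 0.615/C = 36.838/33.838 + 0.0650 = 1.1537

1.1537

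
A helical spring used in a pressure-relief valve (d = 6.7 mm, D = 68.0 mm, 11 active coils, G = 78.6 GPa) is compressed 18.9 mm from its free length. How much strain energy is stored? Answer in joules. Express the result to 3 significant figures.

1.02 J

k = Gd⁴/(8D³N_a) = (78.6×10³)(6.7⁴)/(8·68.0³·11) = 5.7242 N/mm
U = ½kδ² = 0.5 × 5.7242 × 18.9² = 1022.4 N·mm = 1.0224 J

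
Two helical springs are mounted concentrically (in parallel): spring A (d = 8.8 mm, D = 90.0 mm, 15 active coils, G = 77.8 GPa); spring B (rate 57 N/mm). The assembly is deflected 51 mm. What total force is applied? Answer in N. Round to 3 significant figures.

k_A = Gd⁴/(8D³N_a) = (77.8×10³)(8.8⁴)/(8·90.0³·15) = 5.3334 N/mm
Parallel: k_eq = 5.3334 + 57 = 62.333 N/mm
F = k_eq·δ = 62.333·51 = 3179 N

3180 N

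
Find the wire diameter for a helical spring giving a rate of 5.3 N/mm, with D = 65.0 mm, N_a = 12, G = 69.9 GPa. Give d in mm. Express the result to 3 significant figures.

d = (8D³N_a·k / G)^(1/4) = (8·65.0³·12·5.3 / (69.9×10³))^0.25
  = (1999)^0.25 = 6.6866 mm

6.69 mm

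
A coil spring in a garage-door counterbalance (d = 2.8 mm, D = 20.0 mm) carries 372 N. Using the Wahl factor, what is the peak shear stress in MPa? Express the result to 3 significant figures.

1040 MPa

Spring index C = D/d = 20.0/2.8 = 7.1429
K_W = (4C−1)/(4C−4) + 0.615/C = 27.571/24.571 + 0.0861 = 1.2082
τ₀ = 8FD/(πd³) = 8·372·20.0/(π·2.8³) = 59520/68.964 = 863.06 MPa
τ_max = K·τ₀ = 1.2082 × 863.06 = 1042.7 MPa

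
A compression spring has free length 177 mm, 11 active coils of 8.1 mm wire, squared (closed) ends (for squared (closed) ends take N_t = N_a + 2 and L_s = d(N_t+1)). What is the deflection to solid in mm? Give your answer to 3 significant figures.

63.6 mm

N_t = 13; L_s = 8.1·14 = 113.4 mm
δ_solid = L₀ − L_s = 177 − 113.4 = 63.6 mm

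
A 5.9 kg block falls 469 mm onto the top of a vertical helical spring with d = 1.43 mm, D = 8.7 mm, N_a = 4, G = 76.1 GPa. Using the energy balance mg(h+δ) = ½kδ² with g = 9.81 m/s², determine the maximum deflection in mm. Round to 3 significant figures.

k = Gd⁴/(8D³N_a) = (76.1×10³)(1.43⁴)/(8·8.7³·4) = 15.102 N/mm
W = mg = 5.9 × 9.81 = 57.879 N
½kδ² − Wδ − Wh = 0 → δ = (W + √(W² + 2kWh))/k
δ = (57.879 + √(3350 + 819870))/15.102 = (57.879 + 907.31)/15.102 = 63.914 mm

63.9 mm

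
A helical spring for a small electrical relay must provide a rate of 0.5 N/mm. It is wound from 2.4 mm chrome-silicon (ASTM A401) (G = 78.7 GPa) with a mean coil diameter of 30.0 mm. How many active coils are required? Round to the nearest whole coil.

24

N_a = Gd⁴/(8D³k) = (78.7×10³ × 2.4⁴)/(8 × 30.0³ × 0.5)
    = 2.61108e+06 / 108000 = 24.18 → 24 coils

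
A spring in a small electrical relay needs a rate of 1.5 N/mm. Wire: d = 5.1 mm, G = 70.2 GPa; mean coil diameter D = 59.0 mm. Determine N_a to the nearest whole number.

19

N_a = Gd⁴/(8D³k) = (70.2×10³ × 5.1⁴)/(8 × 59.0³ × 1.5)
    = 4.74917e+07 / 2.46455e+06 = 19.27 → 19 coils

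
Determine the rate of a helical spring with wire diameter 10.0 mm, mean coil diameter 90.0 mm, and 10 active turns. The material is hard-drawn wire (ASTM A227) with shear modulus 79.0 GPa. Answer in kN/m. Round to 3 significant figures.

k = Gd⁴/(8D³N_a) = (79.0×10³ × 10.0⁴) / (8 × 90.0³ × 10)
  = 7.9e+08 / 5.832e+07 = 13.546 N/mm

13.5 kN/m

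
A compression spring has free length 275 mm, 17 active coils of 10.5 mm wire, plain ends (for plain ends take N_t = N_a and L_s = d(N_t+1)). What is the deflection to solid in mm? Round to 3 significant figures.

N_t = 17; L_s = 10.5·18 = 189 mm
δ_solid = L₀ − L_s = 275 − 189 = 86 mm

86.0 mm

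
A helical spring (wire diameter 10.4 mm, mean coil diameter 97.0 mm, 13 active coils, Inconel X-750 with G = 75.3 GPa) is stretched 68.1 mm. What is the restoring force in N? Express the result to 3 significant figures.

k = Gd⁴/(8D³N_a) = (75.3×10³)(10.4⁴)/(8·97.0³·13) = 9.2807 N/mm
F = k·δ = 9.2807 × 68.1 = 632.01 N

632 N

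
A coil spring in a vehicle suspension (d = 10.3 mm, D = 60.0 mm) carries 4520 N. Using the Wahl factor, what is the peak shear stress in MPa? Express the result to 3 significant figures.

Spring index C = D/d = 60.0/10.3 = 5.8252
K_W = (4C−1)/(4C−4) + 0.615/C = 22.301/19.301 + 0.1056 = 1.2610
τ₀ = 8FD/(πd³) = 8·4520·60.0/(π·10.3³) = 2.1696e+06/3432.9 = 632 MPa
τ_max = K·τ₀ = 1.2610 × 632 = 796.96 MPa

797 MPa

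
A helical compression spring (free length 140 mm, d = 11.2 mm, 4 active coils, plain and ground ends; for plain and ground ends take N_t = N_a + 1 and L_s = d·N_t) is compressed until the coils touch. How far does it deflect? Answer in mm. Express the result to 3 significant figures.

84.0 mm

N_t = 5; L_s = 11.2·5 = 56 mm
δ_solid = L₀ − L_s = 140 − 56 = 84 mm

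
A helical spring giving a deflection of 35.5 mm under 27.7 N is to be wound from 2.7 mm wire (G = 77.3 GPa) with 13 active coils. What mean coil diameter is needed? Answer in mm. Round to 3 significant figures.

37.0 mm

Required rate k = F/δ = 27.7/35.5 = 0.78028 N/mm
D = (Gd⁴/(8N_a·k))^(1/3) = (77.3×10³·2.7⁴/(8·13·0.78028))^(1/3)
  = (50623.2)^(1/3) = 36.9927 mm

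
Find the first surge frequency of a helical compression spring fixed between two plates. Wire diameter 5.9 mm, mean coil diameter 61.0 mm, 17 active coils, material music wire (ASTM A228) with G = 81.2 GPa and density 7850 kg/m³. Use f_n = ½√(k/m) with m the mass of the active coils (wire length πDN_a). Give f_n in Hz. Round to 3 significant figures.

k = Gd⁴/(8D³N_a) = (81.2×10³)(5.9⁴)/(8·61.0³·17) = 3.1874 N/mm = 3187.4 N/m
Wire length L = πDN_a = π·61.0·17 = 3257.8 mm
m = ρ·(πd²/4)·L = 7850 × 27.34×10⁻⁶ m² × 3.2578 m = 0.69919 kg
f_n = ½√(k/m) = 0.5·√(3187.4/0.69919) = 0.5·√(4558.7) = 33.759 Hz

33.8 Hz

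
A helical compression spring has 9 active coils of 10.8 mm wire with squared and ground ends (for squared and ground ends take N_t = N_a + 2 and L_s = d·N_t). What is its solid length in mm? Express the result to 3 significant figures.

squared and ground ends: N_t = N_a + 2 = 9 + 2 = 11
L_s = d·N_t = 10.8 × 11 = 118.8 mm

119 mm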